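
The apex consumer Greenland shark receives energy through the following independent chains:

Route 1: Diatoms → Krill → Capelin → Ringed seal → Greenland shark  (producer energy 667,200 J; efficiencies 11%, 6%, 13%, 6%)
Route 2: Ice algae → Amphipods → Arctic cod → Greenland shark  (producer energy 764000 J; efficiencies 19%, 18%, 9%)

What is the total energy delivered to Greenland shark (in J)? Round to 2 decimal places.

Route 1: 667200 × 0.11 × 0.06 × 0.13 × 0.06 = 34.347456 J
Route 2: 764000 × 0.19 × 0.18 × 0.09 = 2351.592 J
Total at Greenland shark: 34.347456 + 2351.592 = 2385.939456 J

2385.94 J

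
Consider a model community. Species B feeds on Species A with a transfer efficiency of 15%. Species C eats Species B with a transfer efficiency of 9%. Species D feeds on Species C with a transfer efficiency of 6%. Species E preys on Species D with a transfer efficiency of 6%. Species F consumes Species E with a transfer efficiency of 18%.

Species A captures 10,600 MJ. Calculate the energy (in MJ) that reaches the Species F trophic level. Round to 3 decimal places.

Species B: 10600 × 0.15 = 1590 MJ
Species C: 1590 × 0.09 = 143.1 MJ
Species D: 143.1 × 0.06 = 8.586 MJ
Species E: 8.586 × 0.06 = 0.51516 MJ
Species F: 0.51516 × 0.18 = 0.0927288 MJ

0.093 MJ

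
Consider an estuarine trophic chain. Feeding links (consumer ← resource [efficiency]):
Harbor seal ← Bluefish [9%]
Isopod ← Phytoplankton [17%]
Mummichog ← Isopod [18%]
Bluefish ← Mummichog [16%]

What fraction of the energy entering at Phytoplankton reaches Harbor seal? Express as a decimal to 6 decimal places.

Product of link efficiencies: 0.17 × 0.18 × 0.16 × 0.09 = 0.00044064

0.000441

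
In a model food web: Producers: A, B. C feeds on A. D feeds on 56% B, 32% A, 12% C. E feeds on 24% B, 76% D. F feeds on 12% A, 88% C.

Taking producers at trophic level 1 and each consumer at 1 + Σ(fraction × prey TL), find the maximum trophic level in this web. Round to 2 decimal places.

2.88

C: 1 + 1 = 2
D: 1 + (0.56×1 + 0.32×1 + 0.12×2) = 2.12
E: 1 + (0.24×1 + 0.76×2.12) = 2.8512
F: 1 + (0.12×1 + 0.88×2) = 2.88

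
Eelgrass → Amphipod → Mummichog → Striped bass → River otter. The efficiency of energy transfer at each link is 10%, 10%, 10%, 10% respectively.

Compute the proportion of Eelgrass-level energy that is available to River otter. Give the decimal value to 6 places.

0.000100

Product of link efficiencies: 0.1 × 0.1 × 0.1 × 0.1 = 0.0001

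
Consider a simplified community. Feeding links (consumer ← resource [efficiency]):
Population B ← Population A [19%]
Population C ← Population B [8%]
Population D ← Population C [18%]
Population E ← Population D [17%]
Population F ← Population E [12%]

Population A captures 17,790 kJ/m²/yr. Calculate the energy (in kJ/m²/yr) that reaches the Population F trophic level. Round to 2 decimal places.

0.99 kJ/m²/yr

Population B: 17790 × 0.19 = 3380.1 kJ/m²/yr
Population C: 3380.1 × 0.08 = 270.408 kJ/m²/yr
Population D: 270.408 × 0.18 = 48.67344 kJ/m²/yr
Population E: 48.67344 × 0.17 = 8.2744848 kJ/m²/yr
Population F: 8.2744848 × 0.12 = 0.992938176 kJ/m²/yr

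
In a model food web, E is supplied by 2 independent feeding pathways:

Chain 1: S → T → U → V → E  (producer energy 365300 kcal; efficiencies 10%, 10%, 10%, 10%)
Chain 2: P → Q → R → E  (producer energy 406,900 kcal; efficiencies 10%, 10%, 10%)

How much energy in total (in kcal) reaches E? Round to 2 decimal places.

443.43 kcal

Chain 1: 365300 × 0.1 × 0.1 × 0.1 × 0.1 = 36.53 kcal
Chain 2: 406900 × 0.1 × 0.1 × 0.1 = 406.9 kcal
Total at E: 36.53 + 406.9 = 443.43 kcal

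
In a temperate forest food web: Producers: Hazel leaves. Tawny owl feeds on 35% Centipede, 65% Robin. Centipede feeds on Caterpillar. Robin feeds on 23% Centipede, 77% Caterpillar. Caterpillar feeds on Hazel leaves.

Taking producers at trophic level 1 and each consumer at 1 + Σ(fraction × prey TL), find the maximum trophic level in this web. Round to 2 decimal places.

4.15

Caterpillar: 1 + 1 = 2
Centipede: 1 + 2 = 3
Robin: 1 + (0.23×3 + 0.77×2) = 3.23
Tawny owl: 1 + (0.35×3 + 0.65×3.23) = 4.1495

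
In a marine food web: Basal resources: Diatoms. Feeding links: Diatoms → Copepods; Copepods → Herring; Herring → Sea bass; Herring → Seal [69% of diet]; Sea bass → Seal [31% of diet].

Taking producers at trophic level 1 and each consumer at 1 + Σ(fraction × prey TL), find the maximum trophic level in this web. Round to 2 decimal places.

4.31

Copepods: 1 + 1 = 2
Herring: 1 + 2 = 3
Sea bass: 1 + 3 = 4
Seal: 1 + (0.69×3 + 0.31×4) = 4.31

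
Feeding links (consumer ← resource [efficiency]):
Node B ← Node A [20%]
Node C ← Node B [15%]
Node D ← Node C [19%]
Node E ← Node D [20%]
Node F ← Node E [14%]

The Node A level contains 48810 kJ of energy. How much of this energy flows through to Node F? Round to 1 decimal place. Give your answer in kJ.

Node B: 48810 × 0.2 = 9762 kJ
Node C: 9762 × 0.15 = 1464.3 kJ
Node D: 1464.3 × 0.19 = 278.217 kJ
Node E: 278.217 × 0.2 = 55.6434 kJ
Node F: 55.6434 × 0.14 = 7.790076 kJ

7.8 kJ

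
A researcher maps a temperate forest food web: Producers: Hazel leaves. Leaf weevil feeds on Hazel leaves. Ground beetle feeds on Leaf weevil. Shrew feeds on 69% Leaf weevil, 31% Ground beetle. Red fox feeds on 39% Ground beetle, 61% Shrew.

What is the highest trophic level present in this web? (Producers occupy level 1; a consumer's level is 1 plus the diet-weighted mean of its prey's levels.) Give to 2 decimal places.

Leaf weevil: 1 + 1 = 2
Ground beetle: 1 + 2 = 3
Shrew: 1 + (0.69×2 + 0.31×3) = 3.31
Red fox: 1 + (0.39×3 + 0.61×3.31) = 4.1891

4.19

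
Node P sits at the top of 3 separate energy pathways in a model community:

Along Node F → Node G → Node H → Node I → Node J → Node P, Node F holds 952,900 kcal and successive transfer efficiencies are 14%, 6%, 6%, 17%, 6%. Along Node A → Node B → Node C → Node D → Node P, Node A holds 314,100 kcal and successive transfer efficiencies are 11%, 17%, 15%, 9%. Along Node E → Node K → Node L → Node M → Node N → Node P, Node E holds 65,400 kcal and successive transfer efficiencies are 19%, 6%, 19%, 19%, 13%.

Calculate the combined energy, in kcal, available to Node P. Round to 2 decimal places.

Via Node F: 952900 × 0.14 × 0.06 × 0.06 × 0.17 × 0.06 = 4.89866832 kcal
Via Node A: 314100 × 0.11 × 0.17 × 0.15 × 0.09 = 79.294545 kcal
Via Node E: 65400 × 0.19 × 0.06 × 0.19 × 0.19 × 0.13 = 3.49891308 kcal
Total at Node P: 4.89866832 + 79.294545 + 3.49891308 = 87.6921264 kcal

87.69 kcal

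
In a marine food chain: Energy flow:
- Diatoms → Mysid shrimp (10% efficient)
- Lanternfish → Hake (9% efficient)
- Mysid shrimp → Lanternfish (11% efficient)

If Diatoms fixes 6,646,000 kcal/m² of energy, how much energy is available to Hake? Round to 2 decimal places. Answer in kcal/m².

6579.54 kcal/m²

Mysid shrimp: 6646000 × 0.1 = 664600 kcal/m²
Lanternfish: 664600 × 0.11 = 73106 kcal/m²
Hake: 73106 × 0.09 = 6579.54 kcal/m²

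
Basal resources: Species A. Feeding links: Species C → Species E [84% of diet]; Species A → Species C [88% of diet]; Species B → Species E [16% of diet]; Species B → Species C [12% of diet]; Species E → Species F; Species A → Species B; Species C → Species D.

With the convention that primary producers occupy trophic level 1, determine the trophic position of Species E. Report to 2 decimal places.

Species B: 1 + 1 = 2
Species C: 1 + (0.88×1 + 0.12×2) = 2.12
Species D: 1 + 2.12 = 3.12
Species E: 1 + (0.84×2.12 + 0.16×2) = 3.1008
Species F: 1 + 3.1008 = 4.1008

3.10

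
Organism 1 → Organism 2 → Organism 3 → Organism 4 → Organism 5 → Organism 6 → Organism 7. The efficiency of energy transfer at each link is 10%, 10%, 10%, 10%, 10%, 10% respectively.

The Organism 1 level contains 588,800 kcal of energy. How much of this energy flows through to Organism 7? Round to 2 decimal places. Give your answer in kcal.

Organism 2: 588800 × 0.1 = 58880 kcal
Organism 3: 58880 × 0.1 = 5888 kcal
Organism 4: 5888 × 0.1 = 588.8 kcal
Organism 5: 588.8 × 0.1 = 58.88 kcal
Organism 6: 58.88 × 0.1 = 5.888 kcal
Organism 7: 5.888 × 0.1 = 0.5888 kcal

0.59 kcal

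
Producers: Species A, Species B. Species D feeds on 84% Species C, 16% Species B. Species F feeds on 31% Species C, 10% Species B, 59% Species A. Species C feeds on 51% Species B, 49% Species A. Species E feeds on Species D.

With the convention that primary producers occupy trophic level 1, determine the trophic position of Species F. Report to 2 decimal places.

2.31

Species C: 1 + (0.51×1 + 0.49×1) = 2
Species D: 1 + (0.84×2 + 0.16×1) = 2.84
Species E: 1 + 2.84 = 3.84
Species F: 1 + (0.31×2 + 0.1×1 + 0.59×1) = 2.31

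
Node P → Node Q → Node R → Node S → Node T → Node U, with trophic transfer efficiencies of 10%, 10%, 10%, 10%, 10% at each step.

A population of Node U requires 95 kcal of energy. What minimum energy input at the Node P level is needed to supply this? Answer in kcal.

9500000 kcal

Cumulative transfer efficiency: 0.1 × 0.1 × 0.1 × 0.1 × 0.1 = 0.00001
Node P energy = 95 / 0.00001 = 9500000 kcal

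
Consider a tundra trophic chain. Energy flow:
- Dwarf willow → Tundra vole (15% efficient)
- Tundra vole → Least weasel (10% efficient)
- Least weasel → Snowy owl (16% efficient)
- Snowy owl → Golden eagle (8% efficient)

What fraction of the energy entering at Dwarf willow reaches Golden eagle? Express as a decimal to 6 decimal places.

Product of link efficiencies: 0.15 × 0.1 × 0.16 × 0.08 = 0.000192

0.000192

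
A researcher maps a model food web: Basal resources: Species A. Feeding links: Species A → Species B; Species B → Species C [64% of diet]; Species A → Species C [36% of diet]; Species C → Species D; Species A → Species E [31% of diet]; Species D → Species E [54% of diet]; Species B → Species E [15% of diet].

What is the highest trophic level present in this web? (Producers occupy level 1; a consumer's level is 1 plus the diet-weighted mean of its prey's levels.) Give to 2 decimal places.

3.64

Species B: 1 + 1 = 2
Species C: 1 + (0.64×2 + 0.36×1) = 2.64
Species D: 1 + 2.64 = 3.64
Species E: 1 + (0.31×1 + 0.54×3.64 + 0.15×2) = 3.5756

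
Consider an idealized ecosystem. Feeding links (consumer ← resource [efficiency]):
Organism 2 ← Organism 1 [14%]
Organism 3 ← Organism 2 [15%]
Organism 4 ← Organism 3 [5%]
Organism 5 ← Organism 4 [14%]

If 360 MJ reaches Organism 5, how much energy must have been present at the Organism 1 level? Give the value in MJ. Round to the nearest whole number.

Cumulative transfer efficiency: 0.14 × 0.15 × 0.05 × 0.14 = 0.000147
Organism 1 energy = 360 / 0.000147 = 2448980 MJ

2448980 MJ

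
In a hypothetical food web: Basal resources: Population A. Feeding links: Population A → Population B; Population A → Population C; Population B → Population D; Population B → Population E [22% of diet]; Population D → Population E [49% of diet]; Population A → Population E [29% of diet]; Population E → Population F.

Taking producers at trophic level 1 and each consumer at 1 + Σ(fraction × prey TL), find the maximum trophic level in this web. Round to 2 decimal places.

4.20

Population B: 1 + 1 = 2
Population C: 1 + 1 = 2
Population D: 1 + 2 = 3
Population E: 1 + (0.22×2 + 0.49×3 + 0.29×1) = 3.2
Population F: 1 + 3.2 = 4.2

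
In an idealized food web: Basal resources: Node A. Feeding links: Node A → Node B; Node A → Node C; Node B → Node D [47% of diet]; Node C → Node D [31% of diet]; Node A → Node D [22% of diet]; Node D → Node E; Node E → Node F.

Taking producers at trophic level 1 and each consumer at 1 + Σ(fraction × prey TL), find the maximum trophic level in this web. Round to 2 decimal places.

Node B: 1 + 1 = 2
Node C: 1 + 1 = 2
Node D: 1 + (0.47×2 + 0.31×2 + 0.22×1) = 2.78
Node E: 1 + 2.78 = 3.78
Node F: 1 + 3.78 = 4.78

4.78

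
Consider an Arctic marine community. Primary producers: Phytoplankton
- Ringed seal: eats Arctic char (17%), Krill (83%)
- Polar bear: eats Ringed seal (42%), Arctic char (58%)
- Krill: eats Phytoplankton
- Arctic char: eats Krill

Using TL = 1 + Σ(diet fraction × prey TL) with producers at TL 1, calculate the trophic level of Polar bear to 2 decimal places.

Krill: 1 + 1 = 2
Arctic char: 1 + 2 = 3
Ringed seal: 1 + (0.17×3 + 0.83×2) = 3.17
Polar bear: 1 + (0.42×3.17 + 0.58×3) = 4.0714

4.07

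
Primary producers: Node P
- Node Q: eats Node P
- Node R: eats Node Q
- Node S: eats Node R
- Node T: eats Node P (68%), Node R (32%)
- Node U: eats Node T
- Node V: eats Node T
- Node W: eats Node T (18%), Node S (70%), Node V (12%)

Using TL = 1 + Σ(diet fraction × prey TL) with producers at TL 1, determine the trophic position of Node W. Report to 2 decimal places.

Node Q: 1 + 1 = 2
Node R: 1 + 2 = 3
Node S: 1 + 3 = 4
Node T: 1 + (0.68×1 + 0.32×3) = 2.64
Node U: 1 + 2.64 = 3.64
Node V: 1 + 2.64 = 3.64
Node W: 1 + (0.18×2.64 + 0.7×4 + 0.12×3.64) = 4.712

4.71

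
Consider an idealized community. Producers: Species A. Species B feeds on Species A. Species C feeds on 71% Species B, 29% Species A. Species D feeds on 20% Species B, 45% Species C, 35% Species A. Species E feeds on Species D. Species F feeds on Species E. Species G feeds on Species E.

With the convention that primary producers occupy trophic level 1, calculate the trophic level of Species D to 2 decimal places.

Species B: 1 + 1 = 2
Species C: 1 + (0.71×2 + 0.29×1) = 2.71
Species D: 1 + (0.2×2 + 0.45×2.71 + 0.35×1) = 2.9695
Species E: 1 + 2.9695 = 3.9695
Species F: 1 + 3.9695 = 4.9695
Species G: 1 + 3.9695 = 4.9695

2.97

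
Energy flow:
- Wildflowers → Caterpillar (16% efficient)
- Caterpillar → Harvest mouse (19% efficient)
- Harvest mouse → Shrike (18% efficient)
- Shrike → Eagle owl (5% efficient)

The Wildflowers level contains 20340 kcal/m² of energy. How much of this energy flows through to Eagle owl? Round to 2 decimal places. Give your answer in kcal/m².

5.57 kcal/m²

Caterpillar: 20340 × 0.16 = 3254.4 kcal/m²
Harvest mouse: 3254.4 × 0.19 = 618.336 kcal/m²
Shrike: 618.336 × 0.18 = 111.30048 kcal/m²
Eagle owl: 111.30048 × 0.05 = 5.565024 kcal/m²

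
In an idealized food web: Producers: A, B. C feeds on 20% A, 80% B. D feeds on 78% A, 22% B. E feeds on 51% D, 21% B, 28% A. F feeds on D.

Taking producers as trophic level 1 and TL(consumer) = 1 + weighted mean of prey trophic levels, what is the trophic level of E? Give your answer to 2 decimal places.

2.51

C: 1 + (0.2×1 + 0.8×1) = 2
D: 1 + (0.78×1 + 0.22×1) = 2
E: 1 + (0.51×2 + 0.21×1 + 0.28×1) = 2.51
F: 1 + 2 = 3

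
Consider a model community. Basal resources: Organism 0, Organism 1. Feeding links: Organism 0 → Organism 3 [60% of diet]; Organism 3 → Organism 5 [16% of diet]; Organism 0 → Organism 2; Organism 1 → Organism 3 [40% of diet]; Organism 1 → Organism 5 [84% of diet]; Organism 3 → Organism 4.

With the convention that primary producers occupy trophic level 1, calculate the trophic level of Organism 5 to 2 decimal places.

2.16

Organism 2: 1 + 1 = 2
Organism 3: 1 + (0.4×1 + 0.6×1) = 2
Organism 4: 1 + 2 = 3
Organism 5: 1 + (0.84×1 + 0.16×2) = 2.16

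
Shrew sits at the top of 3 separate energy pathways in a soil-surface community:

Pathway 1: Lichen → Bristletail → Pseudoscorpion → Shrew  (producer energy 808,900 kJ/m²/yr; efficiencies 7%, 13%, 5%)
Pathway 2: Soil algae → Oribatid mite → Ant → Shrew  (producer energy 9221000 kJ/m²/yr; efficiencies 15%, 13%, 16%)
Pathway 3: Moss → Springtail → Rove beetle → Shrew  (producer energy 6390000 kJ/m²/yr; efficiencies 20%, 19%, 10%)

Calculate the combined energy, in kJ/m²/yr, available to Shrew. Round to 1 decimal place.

53419.6 kJ/m²/yr

Pathway 1: 808900 × 0.07 × 0.13 × 0.05 = 368.0495 kJ/m²/yr
Pathway 2: 9221000 × 0.15 × 0.13 × 0.16 = 28769.52 kJ/m²/yr
Pathway 3: 6390000 × 0.2 × 0.19 × 0.1 = 24282 kJ/m²/yr
Total at Shrew: 368.0495 + 28769.52 + 24282 = 53419.5695 kJ/m²/yr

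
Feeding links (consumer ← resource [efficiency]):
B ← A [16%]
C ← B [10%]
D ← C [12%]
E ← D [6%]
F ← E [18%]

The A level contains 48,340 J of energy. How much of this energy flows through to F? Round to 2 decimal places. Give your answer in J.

B: 48340 × 0.16 = 7734.4 J
C: 7734.4 × 0.1 = 773.44 J
D: 773.44 × 0.12 = 92.8128 J
E: 92.8128 × 0.06 = 5.568768 J
F: 5.568768 × 0.18 = 1.00237824 J

1.00 J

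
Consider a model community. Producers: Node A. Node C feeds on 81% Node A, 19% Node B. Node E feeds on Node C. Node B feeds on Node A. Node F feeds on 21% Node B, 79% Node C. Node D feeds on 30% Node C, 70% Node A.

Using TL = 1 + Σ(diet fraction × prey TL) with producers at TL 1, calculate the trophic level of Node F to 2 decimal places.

3.15

Node B: 1 + 1 = 2
Node C: 1 + (0.81×1 + 0.19×2) = 2.19
Node D: 1 + (0.3×2.19 + 0.7×1) = 2.357
Node E: 1 + 2.19 = 3.19
Node F: 1 + (0.21×2 + 0.79×2.19) = 3.1501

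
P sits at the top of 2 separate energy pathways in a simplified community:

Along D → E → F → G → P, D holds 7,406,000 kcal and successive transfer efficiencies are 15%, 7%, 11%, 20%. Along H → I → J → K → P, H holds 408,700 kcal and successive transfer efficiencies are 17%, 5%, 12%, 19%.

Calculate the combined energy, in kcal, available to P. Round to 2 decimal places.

1789.99 kcal

Via D: 7406000 × 0.15 × 0.07 × 0.11 × 0.2 = 1710.786 kcal
Via H: 408700 × 0.17 × 0.05 × 0.12 × 0.19 = 79.20606 kcal
Total at P: 1710.786 + 79.20606 = 1789.99206 kcal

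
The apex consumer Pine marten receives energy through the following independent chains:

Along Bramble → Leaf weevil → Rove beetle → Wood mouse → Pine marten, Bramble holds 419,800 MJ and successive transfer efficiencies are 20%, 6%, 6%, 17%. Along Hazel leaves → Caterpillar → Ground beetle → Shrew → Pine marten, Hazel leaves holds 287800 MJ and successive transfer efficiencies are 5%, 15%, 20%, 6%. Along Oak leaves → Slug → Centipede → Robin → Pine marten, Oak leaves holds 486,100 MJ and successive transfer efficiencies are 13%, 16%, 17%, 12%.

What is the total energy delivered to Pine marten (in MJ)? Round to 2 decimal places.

Via Bramble: 419800 × 0.2 × 0.06 × 0.06 × 0.17 = 51.38352 MJ
Via Hazel leaves: 287800 × 0.05 × 0.15 × 0.2 × 0.06 = 25.902 MJ
Via Oak leaves: 486100 × 0.13 × 0.16 × 0.17 × 0.12 = 206.261952 MJ
Total at Pine marten: 51.38352 + 25.902 + 206.261952 = 283.547472 MJ

283.55 MJ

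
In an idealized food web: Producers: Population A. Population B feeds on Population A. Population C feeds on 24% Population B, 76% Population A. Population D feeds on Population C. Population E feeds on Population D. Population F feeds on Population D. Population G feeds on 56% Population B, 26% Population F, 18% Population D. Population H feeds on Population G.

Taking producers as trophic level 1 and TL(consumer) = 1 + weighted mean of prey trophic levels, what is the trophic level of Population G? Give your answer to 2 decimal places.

3.81

Population B: 1 + 1 = 2
Population C: 1 + (0.24×2 + 0.76×1) = 2.24
Population D: 1 + 2.24 = 3.24
Population E: 1 + 3.24 = 4.24
Population F: 1 + 3.24 = 4.24
Population G: 1 + (0.56×2 + 0.26×4.24 + 0.18×3.24) = 3.8056
Population H: 1 + 3.8056 = 4.8056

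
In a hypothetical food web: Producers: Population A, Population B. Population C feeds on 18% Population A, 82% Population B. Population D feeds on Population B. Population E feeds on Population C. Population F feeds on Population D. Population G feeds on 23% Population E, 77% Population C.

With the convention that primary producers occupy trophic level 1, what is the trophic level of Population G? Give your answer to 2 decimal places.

Population C: 1 + (0.18×1 + 0.82×1) = 2
Population D: 1 + 1 = 2
Population E: 1 + 2 = 3
Population F: 1 + 2 = 3
Population G: 1 + (0.23×3 + 0.77×2) = 3.23

3.23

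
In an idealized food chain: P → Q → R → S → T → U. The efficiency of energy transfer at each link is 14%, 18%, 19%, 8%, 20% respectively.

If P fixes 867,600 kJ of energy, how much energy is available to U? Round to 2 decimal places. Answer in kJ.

66.47 kJ

Q: 867600 × 0.14 = 121464 kJ
R: 121464 × 0.18 = 21863.52 kJ
S: 21863.52 × 0.19 = 4154.0688 kJ
T: 4154.0688 × 0.08 = 332.325504 kJ
U: 332.325504 × 0.2 = 66.4651008 kJ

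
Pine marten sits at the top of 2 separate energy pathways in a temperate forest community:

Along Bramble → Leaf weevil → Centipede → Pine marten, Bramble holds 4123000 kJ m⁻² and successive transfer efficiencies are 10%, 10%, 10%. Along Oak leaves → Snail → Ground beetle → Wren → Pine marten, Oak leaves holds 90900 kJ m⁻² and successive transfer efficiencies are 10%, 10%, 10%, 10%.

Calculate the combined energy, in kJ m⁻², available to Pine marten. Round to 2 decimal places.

4132.09 kJ m⁻²

Via Bramble: 4123000 × 0.1 × 0.1 × 0.1 = 4123 kJ m⁻²
Via Oak leaves: 90900 × 0.1 × 0.1 × 0.1 × 0.1 = 9.09 kJ m⁻²
Total at Pine marten: 4123 + 9.09 = 4132.09 kJ m⁻²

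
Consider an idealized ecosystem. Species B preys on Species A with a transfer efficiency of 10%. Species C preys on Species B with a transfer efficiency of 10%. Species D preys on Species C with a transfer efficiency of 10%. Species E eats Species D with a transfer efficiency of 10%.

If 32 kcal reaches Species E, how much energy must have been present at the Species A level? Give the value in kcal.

320000 kcal

Cumulative transfer efficiency: 0.1 × 0.1 × 0.1 × 0.1 = 0.0001
Species A energy = 32 / 0.0001 = 320000 kcal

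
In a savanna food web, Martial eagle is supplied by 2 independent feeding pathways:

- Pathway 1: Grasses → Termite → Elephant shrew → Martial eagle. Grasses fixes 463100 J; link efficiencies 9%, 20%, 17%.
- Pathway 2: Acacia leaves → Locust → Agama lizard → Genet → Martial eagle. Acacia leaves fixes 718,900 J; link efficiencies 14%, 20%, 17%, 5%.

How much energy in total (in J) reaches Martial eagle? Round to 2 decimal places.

1588.18 J

Pathway 1: 463100 × 0.09 × 0.2 × 0.17 = 1417.086 J
Pathway 2: 718900 × 0.14 × 0.2 × 0.17 × 0.05 = 171.0982 J
Total at Martial eagle: 1417.086 + 171.0982 = 1588.1842 J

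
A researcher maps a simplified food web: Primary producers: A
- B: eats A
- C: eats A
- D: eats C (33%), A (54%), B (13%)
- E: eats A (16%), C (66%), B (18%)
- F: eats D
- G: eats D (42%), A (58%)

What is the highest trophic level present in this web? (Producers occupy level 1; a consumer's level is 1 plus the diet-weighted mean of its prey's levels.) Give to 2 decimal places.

3.46

B: 1 + 1 = 2
C: 1 + 1 = 2
D: 1 + (0.33×2 + 0.54×1 + 0.13×2) = 2.46
E: 1 + (0.16×1 + 0.66×2 + 0.18×2) = 2.84
F: 1 + 2.46 = 3.46
G: 1 + (0.42×2.46 + 0.58×1) = 2.6132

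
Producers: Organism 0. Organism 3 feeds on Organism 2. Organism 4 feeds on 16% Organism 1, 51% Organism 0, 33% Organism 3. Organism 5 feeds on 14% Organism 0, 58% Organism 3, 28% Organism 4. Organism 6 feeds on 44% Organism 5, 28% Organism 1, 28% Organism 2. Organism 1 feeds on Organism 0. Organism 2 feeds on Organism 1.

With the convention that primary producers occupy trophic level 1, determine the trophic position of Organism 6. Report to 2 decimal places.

4.31

Organism 1: 1 + 1 = 2
Organism 2: 1 + 2 = 3
Organism 3: 1 + 3 = 4
Organism 4: 1 + (0.16×2 + 0.51×1 + 0.33×4) = 3.15
Organism 5: 1 + (0.14×1 + 0.58×4 + 0.28×3.15) = 4.342
Organism 6: 1 + (0.44×4.342 + 0.28×2 + 0.28×3) = 4.31048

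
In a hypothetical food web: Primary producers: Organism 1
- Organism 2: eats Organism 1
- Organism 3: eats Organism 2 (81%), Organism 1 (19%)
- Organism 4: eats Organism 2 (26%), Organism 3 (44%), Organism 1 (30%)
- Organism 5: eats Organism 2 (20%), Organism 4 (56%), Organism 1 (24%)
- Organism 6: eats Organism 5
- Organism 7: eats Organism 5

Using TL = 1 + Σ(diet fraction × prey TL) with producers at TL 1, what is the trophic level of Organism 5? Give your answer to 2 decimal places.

3.35

Organism 2: 1 + 1 = 2
Organism 3: 1 + (0.81×2 + 0.19×1) = 2.81
Organism 4: 1 + (0.26×2 + 0.44×2.81 + 0.3×1) = 3.0564
Organism 5: 1 + (0.2×2 + 0.56×3.0564 + 0.24×1) = 3.351584
Organism 6: 1 + 3.351584 = 4.351584
Organism 7: 1 + 3.351584 = 4.351584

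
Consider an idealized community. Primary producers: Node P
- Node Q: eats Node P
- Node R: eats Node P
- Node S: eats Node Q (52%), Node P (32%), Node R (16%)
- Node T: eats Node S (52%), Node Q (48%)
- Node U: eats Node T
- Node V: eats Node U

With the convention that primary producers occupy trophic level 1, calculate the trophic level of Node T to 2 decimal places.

3.35

Node Q: 1 + 1 = 2
Node R: 1 + 1 = 2
Node S: 1 + (0.52×2 + 0.32×1 + 0.16×2) = 2.68
Node T: 1 + (0.52×2.68 + 0.48×2) = 3.3536
Node U: 1 + 3.3536 = 4.3536
Node V: 1 + 4.3536 = 5.3536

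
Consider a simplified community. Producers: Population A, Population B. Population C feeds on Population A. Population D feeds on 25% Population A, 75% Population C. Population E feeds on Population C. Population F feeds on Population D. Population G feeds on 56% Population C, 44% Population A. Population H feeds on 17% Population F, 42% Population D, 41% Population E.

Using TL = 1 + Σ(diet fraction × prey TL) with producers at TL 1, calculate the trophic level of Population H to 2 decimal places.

Population C: 1 + 1 = 2
Population D: 1 + (0.25×1 + 0.75×2) = 2.75
Population E: 1 + 2 = 3
Population F: 1 + 2.75 = 3.75
Population G: 1 + (0.56×2 + 0.44×1) = 2.56
Population H: 1 + (0.17×3.75 + 0.42×2.75 + 0.41×3) = 4.0225

4.02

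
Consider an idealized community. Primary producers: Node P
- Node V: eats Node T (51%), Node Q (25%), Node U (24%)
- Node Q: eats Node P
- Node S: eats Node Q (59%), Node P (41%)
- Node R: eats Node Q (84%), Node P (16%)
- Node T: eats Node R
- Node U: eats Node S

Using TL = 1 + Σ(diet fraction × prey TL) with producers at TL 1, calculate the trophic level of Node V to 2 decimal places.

4.32

Node Q: 1 + 1 = 2
Node R: 1 + (0.84×2 + 0.16×1) = 2.84
Node S: 1 + (0.59×2 + 0.41×1) = 2.59
Node T: 1 + 2.84 = 3.84
Node U: 1 + 2.59 = 3.59
Node V: 1 + (0.51×3.84 + 0.25×2 + 0.24×3.59) = 4.32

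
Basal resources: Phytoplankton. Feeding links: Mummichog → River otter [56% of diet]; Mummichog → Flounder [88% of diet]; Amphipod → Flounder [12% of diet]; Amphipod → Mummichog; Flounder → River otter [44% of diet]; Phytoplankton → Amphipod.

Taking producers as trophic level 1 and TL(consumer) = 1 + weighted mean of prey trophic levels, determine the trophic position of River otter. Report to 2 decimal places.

Amphipod: 1 + 1 = 2
Mummichog: 1 + 2 = 3
Flounder: 1 + (0.88×3 + 0.12×2) = 3.88
River otter: 1 + (0.44×3.88 + 0.56×3) = 4.3872

4.39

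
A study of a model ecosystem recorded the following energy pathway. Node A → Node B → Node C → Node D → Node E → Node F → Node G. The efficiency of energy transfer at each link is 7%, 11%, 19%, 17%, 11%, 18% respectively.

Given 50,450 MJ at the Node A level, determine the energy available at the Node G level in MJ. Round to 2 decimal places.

Node B: 50450 × 0.07 = 3531.5 MJ
Node C: 3531.5 × 0.11 = 388.465 MJ
Node D: 388.465 × 0.19 = 73.80835 MJ
Node E: 73.80835 × 0.17 = 12.5474195 MJ
Node F: 12.5474195 × 0.11 = 1.380216145 MJ
Node G: 1.380216145 × 0.18 = 0.2484389061 MJ

0.25 MJ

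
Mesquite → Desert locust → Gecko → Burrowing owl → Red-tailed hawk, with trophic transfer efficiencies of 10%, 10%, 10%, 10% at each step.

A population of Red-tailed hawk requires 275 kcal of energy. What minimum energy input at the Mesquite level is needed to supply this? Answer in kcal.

Cumulative transfer efficiency: 0.1 × 0.1 × 0.1 × 0.1 = 0.0001
Mesquite energy = 275 / 0.0001 = 2750000 kcal

2750000 kcal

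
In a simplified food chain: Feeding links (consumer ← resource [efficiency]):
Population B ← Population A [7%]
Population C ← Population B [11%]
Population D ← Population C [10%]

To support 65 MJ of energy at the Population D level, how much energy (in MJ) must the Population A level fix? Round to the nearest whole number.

Cumulative transfer efficiency: 0.07 × 0.11 × 0.1 = 0.00077
Population A energy = 65 / 0.00077 = 84416 MJ

84416 MJ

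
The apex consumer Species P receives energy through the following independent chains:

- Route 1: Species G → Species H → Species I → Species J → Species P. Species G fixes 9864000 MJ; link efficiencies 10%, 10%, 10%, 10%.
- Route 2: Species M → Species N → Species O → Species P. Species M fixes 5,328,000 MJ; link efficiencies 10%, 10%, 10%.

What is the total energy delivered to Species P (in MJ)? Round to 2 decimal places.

Route 1: 9864000 × 0.1 × 0.1 × 0.1 × 0.1 = 986.4 MJ
Route 2: 5328000 × 0.1 × 0.1 × 0.1 = 5328 MJ
Total at Species P: 986.4 + 5328 = 6314.4 MJ

6314.40 MJ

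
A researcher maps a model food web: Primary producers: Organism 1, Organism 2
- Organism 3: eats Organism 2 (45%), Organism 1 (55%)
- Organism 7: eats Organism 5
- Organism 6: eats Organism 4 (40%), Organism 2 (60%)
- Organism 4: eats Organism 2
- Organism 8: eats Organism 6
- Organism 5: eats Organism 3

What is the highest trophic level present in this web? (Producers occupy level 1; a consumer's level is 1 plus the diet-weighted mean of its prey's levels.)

4

Organism 3: 1 + (0.45×1 + 0.55×1) = 2
Organism 4: 1 + 1 = 2
Organism 5: 1 + 2 = 3
Organism 6: 1 + (0.4×2 + 0.6×1) = 2.4
Organism 7: 1 + 3 = 4
Organism 8: 1 + 2.4 = 3.4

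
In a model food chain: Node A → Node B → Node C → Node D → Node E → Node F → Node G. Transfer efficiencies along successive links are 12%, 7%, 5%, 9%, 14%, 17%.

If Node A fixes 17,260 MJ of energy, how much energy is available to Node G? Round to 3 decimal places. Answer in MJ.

Node B: 17260 × 0.12 = 2071.2 MJ
Node C: 2071.2 × 0.07 = 144.984 MJ
Node D: 144.984 × 0.05 = 7.2492 MJ
Node E: 7.2492 × 0.09 = 0.652428 MJ
Node F: 0.652428 × 0.14 = 0.09133992 MJ
Node G: 0.09133992 × 0.17 = 0.0155277864 MJ

0.016 MJ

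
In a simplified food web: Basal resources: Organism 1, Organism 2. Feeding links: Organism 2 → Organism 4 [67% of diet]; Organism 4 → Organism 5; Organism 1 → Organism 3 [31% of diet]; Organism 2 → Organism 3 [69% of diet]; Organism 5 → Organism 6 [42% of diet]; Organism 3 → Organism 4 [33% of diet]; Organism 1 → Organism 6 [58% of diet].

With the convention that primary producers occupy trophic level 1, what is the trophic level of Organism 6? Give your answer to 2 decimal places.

Organism 3: 1 + (0.69×1 + 0.31×1) = 2
Organism 4: 1 + (0.33×2 + 0.67×1) = 2.33
Organism 5: 1 + 2.33 = 3.33
Organism 6: 1 + (0.58×1 + 0.42×3.33) = 2.9786

2.98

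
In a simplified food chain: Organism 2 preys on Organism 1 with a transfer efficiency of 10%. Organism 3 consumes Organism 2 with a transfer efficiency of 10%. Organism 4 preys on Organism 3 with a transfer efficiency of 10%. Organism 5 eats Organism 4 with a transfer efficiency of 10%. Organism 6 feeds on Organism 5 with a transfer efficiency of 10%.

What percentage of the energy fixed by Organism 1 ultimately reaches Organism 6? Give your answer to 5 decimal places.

Product of link efficiencies: 0.1 × 0.1 × 0.1 × 0.1 × 0.1 = 0.00001
As a percentage: 0.00001 × 100 = 0.00100%

0.00100%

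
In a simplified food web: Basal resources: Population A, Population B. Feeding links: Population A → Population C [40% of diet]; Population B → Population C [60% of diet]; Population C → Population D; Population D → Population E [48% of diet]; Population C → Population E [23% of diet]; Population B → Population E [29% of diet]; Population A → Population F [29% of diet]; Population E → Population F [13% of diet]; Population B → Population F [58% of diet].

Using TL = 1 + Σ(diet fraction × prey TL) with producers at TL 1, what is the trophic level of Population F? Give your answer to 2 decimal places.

2.28

Population C: 1 + (0.4×1 + 0.6×1) = 2
Population D: 1 + 2 = 3
Population E: 1 + (0.48×3 + 0.23×2 + 0.29×1) = 3.19
Population F: 1 + (0.29×1 + 0.13×3.19 + 0.58×1) = 2.2847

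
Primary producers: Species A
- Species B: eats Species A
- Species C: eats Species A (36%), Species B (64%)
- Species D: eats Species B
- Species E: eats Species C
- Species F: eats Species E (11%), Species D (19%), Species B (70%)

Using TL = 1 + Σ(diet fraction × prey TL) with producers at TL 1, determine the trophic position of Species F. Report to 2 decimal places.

Species B: 1 + 1 = 2
Species C: 1 + (0.36×1 + 0.64×2) = 2.64
Species D: 1 + 2 = 3
Species E: 1 + 2.64 = 3.64
Species F: 1 + (0.11×3.64 + 0.19×3 + 0.7×2) = 3.3704

3.37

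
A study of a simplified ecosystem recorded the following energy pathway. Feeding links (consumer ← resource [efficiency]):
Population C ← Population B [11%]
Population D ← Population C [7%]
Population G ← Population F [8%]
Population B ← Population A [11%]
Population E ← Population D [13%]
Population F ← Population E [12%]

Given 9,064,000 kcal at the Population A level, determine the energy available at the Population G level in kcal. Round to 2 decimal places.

9.58 kcal

Population B: 9064000 × 0.11 = 997040 kcal
Population C: 997040 × 0.11 = 109674.4 kcal
Population D: 109674.4 × 0.07 = 7677.208 kcal
Population E: 7677.208 × 0.13 = 998.03704 kcal
Population F: 998.03704 × 0.12 = 119.7644448 kcal
Population G: 119.7644448 × 0.08 = 9.581155584 kcal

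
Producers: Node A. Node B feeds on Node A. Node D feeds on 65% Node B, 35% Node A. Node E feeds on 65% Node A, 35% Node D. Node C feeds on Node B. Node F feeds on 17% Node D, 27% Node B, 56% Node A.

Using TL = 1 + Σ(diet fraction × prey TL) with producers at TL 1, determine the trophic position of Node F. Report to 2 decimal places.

Node B: 1 + 1 = 2
Node C: 1 + 2 = 3
Node D: 1 + (0.65×2 + 0.35×1) = 2.65
Node E: 1 + (0.65×1 + 0.35×2.65) = 2.5775
Node F: 1 + (0.17×2.65 + 0.27×2 + 0.56×1) = 2.5505

2.55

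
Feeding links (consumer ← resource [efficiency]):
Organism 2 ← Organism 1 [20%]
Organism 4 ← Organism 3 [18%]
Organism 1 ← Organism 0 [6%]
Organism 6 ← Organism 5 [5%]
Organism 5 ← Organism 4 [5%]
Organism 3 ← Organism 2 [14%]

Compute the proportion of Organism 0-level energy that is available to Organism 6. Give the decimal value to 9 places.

0.000000756

Product of link efficiencies: 0.06 × 0.2 × 0.14 × 0.18 × 0.05 × 0.05 = 0.000000756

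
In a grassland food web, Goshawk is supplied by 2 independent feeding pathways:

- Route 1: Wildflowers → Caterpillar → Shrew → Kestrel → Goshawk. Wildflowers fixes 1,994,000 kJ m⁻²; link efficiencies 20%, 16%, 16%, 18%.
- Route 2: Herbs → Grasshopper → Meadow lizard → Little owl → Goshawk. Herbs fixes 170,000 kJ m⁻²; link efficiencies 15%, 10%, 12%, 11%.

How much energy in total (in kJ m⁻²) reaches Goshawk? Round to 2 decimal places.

1871.33 kJ m⁻²

Route 1: 1994000 × 0.2 × 0.16 × 0.16 × 0.18 = 1837.6704 kJ m⁻²
Route 2: 170000 × 0.15 × 0.1 × 0.12 × 0.11 = 33.66 kJ m⁻²
Total at Goshawk: 1837.6704 + 33.66 = 1871.3304 kJ m⁻²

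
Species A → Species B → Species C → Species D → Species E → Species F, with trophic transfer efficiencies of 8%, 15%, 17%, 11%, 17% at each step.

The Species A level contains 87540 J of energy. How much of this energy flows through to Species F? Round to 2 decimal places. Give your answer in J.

Species B: 87540 × 0.08 = 7003.2 J
Species C: 7003.2 × 0.15 = 1050.48 J
Species D: 1050.48 × 0.17 = 178.5816 J
Species E: 178.5816 × 0.11 = 19.643976 J
Species F: 19.643976 × 0.17 = 3.33947592 J

3.34 J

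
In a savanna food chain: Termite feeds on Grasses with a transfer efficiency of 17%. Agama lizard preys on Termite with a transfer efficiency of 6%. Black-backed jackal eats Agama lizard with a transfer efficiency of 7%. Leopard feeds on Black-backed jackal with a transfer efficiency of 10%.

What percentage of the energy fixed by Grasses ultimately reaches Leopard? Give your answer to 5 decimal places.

0.00714%

Product of link efficiencies: 0.17 × 0.06 × 0.07 × 0.1 = 0.0000714
As a percentage: 0.0000714 × 100 = 0.00714%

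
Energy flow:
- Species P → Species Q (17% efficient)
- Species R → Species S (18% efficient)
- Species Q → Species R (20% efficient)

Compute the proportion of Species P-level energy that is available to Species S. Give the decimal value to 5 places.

0.00612

Product of link efficiencies: 0.17 × 0.2 × 0.18 = 0.00612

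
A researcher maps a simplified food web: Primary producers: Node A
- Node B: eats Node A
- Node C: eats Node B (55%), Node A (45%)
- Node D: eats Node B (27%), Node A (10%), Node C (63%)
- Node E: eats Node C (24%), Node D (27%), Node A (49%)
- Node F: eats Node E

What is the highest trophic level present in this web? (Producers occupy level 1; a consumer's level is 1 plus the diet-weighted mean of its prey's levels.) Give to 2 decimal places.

Node B: 1 + 1 = 2
Node C: 1 + (0.55×2 + 0.45×1) = 2.55
Node D: 1 + (0.27×2 + 0.1×1 + 0.63×2.55) = 3.2465
Node E: 1 + (0.24×2.55 + 0.27×3.2465 + 0.49×1) = 2.978555
Node F: 1 + 2.978555 = 3.978555

3.98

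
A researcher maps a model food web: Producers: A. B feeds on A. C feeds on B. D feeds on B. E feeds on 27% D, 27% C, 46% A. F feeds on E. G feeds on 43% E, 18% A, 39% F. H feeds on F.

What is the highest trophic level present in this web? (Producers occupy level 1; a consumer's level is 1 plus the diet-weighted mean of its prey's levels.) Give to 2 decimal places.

B: 1 + 1 = 2
C: 1 + 2 = 3
D: 1 + 2 = 3
E: 1 + (0.27×3 + 0.27×3 + 0.46×1) = 3.08
F: 1 + 3.08 = 4.08
G: 1 + (0.43×3.08 + 0.18×1 + 0.39×4.08) = 4.0956
H: 1 + 4.08 = 5.08

5.08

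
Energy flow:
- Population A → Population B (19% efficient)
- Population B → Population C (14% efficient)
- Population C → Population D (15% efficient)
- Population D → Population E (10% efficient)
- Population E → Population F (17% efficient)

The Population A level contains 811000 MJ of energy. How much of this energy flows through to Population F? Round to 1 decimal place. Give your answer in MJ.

55.0 MJ

Population B: 811000 × 0.19 = 154090 MJ
Population C: 154090 × 0.14 = 21572.6 MJ
Population D: 21572.6 × 0.15 = 3235.89 MJ
Population E: 3235.89 × 0.1 = 323.589 MJ
Population F: 323.589 × 0.17 = 55.01013 MJ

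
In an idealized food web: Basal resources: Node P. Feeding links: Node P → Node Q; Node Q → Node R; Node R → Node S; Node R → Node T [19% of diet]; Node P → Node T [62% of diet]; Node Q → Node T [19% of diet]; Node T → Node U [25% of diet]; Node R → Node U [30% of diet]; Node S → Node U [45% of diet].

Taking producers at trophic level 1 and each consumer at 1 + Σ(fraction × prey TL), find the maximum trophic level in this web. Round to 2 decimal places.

4.34

Node Q: 1 + 1 = 2
Node R: 1 + 2 = 3
Node S: 1 + 3 = 4
Node T: 1 + (0.19×3 + 0.62×1 + 0.19×2) = 2.57
Node U: 1 + (0.25×2.57 + 0.3×3 + 0.45×4) = 4.3425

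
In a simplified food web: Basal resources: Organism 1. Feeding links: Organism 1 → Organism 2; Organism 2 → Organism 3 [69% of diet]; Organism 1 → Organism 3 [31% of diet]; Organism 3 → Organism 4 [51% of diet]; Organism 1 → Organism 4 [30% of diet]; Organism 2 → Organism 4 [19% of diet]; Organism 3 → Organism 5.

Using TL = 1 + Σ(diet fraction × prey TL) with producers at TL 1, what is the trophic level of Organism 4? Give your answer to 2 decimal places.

3.05

Organism 2: 1 + 1 = 2
Organism 3: 1 + (0.69×2 + 0.31×1) = 2.69
Organism 4: 1 + (0.51×2.69 + 0.3×1 + 0.19×2) = 3.0519
Organism 5: 1 + 2.69 = 3.69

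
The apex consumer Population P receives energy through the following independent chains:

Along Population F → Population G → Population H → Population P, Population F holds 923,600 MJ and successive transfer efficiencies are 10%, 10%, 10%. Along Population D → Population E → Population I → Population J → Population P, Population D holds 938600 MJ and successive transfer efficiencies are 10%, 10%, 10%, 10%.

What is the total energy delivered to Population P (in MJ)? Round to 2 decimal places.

Via Population F: 923600 × 0.1 × 0.1 × 0.1 = 923.6 MJ
Via Population D: 938600 × 0.1 × 0.1 × 0.1 × 0.1 = 93.86 MJ
Total at Population P: 923.6 + 93.86 = 1017.46 MJ

1017.46 MJ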